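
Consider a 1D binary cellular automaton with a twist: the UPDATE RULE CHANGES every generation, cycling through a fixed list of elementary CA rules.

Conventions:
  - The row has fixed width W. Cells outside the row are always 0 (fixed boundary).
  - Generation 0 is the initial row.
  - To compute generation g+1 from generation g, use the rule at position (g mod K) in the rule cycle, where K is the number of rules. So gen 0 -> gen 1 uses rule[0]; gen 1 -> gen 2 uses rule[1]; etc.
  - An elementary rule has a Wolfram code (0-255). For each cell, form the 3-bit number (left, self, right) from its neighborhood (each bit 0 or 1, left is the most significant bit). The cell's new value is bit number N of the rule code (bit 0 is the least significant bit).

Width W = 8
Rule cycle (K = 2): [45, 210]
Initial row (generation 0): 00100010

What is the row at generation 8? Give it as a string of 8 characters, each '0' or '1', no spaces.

Gen 0: 00100010
Gen 1 (rule 45): 10101010
Gen 2 (rule 210): 00000001
Gen 3 (rule 45): 11111101
Gen 4 (rule 210): 01111100
Gen 5 (rule 45): 01000001
Gen 6 (rule 210): 10100010
Gen 7 (rule 45): 11101010
Gen 8 (rule 210): 01100001

Answer: 01100001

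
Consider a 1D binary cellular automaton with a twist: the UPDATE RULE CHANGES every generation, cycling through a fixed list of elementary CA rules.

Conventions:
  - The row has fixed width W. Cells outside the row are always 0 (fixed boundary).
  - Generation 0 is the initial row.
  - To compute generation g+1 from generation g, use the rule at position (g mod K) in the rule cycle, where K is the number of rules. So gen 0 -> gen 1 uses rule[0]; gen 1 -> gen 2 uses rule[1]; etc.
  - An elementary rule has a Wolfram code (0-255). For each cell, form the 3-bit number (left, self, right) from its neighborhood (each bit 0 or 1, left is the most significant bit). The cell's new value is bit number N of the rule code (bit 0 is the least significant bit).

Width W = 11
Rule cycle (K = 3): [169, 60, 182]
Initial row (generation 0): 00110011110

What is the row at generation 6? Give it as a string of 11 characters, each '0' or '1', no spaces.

Answer: 10101000011

Derivation:
Gen 0: 00110011110
Gen 1 (rule 169): 10100011100
Gen 2 (rule 60): 11110010010
Gen 3 (rule 182): 01101111111
Gen 4 (rule 169): 01011111110
Gen 5 (rule 60): 01110000001
Gen 6 (rule 182): 10101000011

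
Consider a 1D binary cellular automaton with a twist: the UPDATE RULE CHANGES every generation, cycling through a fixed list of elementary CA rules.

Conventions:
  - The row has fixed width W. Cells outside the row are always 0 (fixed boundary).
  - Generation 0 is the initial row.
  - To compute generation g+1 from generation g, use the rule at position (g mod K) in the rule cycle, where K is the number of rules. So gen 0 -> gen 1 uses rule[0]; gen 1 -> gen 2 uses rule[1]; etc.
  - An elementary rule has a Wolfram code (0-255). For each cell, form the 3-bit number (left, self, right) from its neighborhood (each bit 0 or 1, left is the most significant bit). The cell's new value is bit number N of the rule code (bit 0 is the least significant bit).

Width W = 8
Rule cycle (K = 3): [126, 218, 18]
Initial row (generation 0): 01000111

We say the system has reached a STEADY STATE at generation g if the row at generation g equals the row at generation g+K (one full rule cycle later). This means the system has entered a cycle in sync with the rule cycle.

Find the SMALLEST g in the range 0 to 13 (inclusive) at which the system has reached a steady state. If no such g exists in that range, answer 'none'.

Answer: 12

Derivation:
Gen 0: 01000111
Gen 1 (rule 126): 11101101
Gen 2 (rule 218): 11101100
Gen 3 (rule 18): 00000010
Gen 4 (rule 126): 00000111
Gen 5 (rule 218): 00001111
Gen 6 (rule 18): 00010000
Gen 7 (rule 126): 00111000
Gen 8 (rule 218): 01111100
Gen 9 (rule 18): 10000010
Gen 10 (rule 126): 11000111
Gen 11 (rule 218): 11101111
Gen 12 (rule 18): 00000000
Gen 13 (rule 126): 00000000
Gen 14 (rule 218): 00000000
Gen 15 (rule 18): 00000000
Gen 16 (rule 126): 00000000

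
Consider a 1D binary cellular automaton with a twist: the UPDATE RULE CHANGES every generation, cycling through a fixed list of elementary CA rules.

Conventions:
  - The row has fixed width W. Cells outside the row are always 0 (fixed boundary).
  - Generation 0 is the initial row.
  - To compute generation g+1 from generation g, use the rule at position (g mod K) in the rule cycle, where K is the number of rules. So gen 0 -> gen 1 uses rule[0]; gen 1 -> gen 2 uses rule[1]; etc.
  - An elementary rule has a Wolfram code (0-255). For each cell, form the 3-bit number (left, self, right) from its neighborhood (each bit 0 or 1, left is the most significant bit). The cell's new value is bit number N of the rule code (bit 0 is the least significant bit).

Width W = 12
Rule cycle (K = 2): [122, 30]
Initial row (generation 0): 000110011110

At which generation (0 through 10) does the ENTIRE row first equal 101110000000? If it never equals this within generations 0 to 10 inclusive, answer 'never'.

Answer: never

Derivation:
Gen 0: 000110011110
Gen 1 (rule 122): 001111110011
Gen 2 (rule 30): 011000001110
Gen 3 (rule 122): 111100011011
Gen 4 (rule 30): 100010110010
Gen 5 (rule 122): 010101111101
Gen 6 (rule 30): 110101000001
Gen 7 (rule 122): 111010100010
Gen 8 (rule 30): 100010110111
Gen 9 (rule 122): 010101111101
Gen 10 (rule 30): 110101000001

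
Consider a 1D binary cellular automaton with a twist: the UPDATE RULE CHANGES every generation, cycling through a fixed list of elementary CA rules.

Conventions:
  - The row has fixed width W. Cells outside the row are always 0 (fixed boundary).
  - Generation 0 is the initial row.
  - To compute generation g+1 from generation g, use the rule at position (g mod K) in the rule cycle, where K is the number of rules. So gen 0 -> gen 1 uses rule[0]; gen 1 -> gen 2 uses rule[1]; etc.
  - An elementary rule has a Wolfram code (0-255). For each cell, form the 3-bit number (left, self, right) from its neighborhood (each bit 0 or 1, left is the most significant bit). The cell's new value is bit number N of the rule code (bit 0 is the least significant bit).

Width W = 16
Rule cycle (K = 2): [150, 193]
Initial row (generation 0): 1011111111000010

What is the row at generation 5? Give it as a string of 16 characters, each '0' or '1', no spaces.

Gen 0: 1011111111000010
Gen 1 (rule 150): 1001111110100111
Gen 2 (rule 193): 0000111110000011
Gen 3 (rule 150): 0001011101000100
Gen 4 (rule 193): 1100001100010001
Gen 5 (rule 150): 0010010010111011

Answer: 0010010010111011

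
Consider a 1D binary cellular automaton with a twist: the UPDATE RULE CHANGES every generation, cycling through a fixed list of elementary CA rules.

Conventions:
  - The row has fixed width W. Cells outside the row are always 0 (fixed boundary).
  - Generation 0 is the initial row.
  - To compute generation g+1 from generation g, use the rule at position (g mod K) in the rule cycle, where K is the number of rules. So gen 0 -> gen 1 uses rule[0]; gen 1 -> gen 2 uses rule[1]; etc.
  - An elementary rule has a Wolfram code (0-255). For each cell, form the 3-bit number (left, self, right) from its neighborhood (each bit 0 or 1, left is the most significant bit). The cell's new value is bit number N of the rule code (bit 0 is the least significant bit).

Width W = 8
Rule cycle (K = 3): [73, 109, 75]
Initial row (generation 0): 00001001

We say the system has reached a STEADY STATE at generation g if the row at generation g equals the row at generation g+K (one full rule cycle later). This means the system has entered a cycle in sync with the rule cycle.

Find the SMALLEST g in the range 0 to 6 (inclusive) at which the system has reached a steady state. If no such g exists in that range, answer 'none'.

Answer: 0

Derivation:
Gen 0: 00001001
Gen 1 (rule 73): 11100000
Gen 2 (rule 109): 10101111
Gen 3 (rule 75): 00001001
Gen 4 (rule 73): 11100000
Gen 5 (rule 109): 10101111
Gen 6 (rule 75): 00001001
Gen 7 (rule 73): 11100000
Gen 8 (rule 109): 10101111
Gen 9 (rule 75): 00001001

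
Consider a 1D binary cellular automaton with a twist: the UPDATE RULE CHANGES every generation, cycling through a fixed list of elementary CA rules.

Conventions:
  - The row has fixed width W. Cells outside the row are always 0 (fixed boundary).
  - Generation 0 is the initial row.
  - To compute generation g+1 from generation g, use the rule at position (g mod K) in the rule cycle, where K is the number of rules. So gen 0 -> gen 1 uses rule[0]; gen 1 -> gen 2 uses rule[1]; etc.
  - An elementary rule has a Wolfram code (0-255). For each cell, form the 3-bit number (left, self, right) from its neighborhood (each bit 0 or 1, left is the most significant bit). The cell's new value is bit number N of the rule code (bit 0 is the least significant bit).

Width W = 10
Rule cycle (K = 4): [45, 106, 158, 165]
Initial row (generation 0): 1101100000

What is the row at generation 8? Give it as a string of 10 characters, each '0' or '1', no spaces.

Gen 0: 1101100000
Gen 1 (rule 45): 1011001111
Gen 2 (rule 106): 0111011001
Gen 3 (rule 158): 1110010111
Gen 4 (rule 165): 0100011010
Gen 5 (rule 45): 0101010110
Gen 6 (rule 106): 1010101110
Gen 7 (rule 158): 1010101101
Gen 8 (rule 165): 1111110011

Answer: 1111110011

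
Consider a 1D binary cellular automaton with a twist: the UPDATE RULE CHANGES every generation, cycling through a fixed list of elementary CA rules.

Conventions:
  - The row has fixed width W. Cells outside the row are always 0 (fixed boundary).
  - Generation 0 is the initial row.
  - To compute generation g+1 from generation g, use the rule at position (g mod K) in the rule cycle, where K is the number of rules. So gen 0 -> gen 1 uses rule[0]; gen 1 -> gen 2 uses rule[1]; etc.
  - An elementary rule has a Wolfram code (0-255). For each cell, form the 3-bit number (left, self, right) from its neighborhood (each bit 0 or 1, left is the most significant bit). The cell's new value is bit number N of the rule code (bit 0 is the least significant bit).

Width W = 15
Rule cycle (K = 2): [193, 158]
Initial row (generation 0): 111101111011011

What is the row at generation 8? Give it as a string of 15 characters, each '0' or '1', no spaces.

Answer: 111110111111010

Derivation:
Gen 0: 111101111011011
Gen 1 (rule 193): 011100111001001
Gen 2 (rule 158): 111011110111111
Gen 3 (rule 193): 011001110011111
Gen 4 (rule 158): 110111101111110
Gen 5 (rule 193): 010011100111110
Gen 6 (rule 158): 111111011111101
Gen 7 (rule 193): 011111001111100
Gen 8 (rule 158): 111110111111010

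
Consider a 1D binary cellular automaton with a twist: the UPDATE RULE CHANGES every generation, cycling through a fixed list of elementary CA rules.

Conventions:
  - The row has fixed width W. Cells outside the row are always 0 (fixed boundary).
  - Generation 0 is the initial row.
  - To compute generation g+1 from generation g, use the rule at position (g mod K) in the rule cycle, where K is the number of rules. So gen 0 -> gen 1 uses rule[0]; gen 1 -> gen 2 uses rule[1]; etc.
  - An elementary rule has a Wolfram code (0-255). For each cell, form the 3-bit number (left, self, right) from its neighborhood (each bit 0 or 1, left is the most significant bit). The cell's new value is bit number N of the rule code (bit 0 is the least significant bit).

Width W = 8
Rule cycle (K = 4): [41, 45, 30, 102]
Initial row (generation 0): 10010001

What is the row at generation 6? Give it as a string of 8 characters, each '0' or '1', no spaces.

Answer: 10111011

Derivation:
Gen 0: 10010001
Gen 1 (rule 41): 00000100
Gen 2 (rule 45): 11110101
Gen 3 (rule 30): 10000101
Gen 4 (rule 102): 10001111
Gen 5 (rule 41): 00101000
Gen 6 (rule 45): 10111011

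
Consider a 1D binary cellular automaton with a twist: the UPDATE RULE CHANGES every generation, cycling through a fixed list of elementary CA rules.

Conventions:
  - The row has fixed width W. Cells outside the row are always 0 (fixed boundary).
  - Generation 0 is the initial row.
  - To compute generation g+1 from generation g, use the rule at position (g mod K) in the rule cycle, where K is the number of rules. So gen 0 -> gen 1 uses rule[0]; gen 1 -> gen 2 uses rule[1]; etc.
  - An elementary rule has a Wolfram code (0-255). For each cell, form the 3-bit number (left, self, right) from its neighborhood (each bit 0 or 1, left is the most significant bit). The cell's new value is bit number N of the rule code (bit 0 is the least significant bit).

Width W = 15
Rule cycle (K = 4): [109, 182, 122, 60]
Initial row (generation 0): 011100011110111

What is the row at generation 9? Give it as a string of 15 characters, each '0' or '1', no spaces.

Gen 0: 011100011110111
Gen 1 (rule 109): 010101010011101
Gen 2 (rule 182): 111111111101011
Gen 3 (rule 122): 100000000110111
Gen 4 (rule 60): 110000000101100
Gen 5 (rule 109): 110111110111101
Gen 6 (rule 182): 001011101011011
Gen 7 (rule 122): 010110110111111
Gen 8 (rule 60): 011101101100000
Gen 9 (rule 109): 010111111101111

Answer: 010111111101111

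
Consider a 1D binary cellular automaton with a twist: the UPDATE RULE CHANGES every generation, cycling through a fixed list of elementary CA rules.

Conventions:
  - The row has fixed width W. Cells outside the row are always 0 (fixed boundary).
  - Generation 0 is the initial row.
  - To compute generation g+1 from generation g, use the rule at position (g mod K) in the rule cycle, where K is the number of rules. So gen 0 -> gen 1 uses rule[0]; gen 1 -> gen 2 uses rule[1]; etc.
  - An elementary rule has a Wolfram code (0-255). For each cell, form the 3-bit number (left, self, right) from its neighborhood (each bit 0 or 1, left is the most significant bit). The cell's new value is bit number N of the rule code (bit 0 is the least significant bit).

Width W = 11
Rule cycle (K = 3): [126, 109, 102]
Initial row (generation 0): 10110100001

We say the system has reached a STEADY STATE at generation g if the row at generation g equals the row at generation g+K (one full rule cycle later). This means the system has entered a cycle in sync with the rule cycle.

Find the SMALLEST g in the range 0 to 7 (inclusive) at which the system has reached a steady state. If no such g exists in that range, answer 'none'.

Answer: none

Derivation:
Gen 0: 10110100001
Gen 1 (rule 126): 11111110011
Gen 2 (rule 109): 10000010011
Gen 3 (rule 102): 10000110101
Gen 4 (rule 126): 11001111111
Gen 5 (rule 109): 11001000001
Gen 6 (rule 102): 01011000011
Gen 7 (rule 126): 11111100111
Gen 8 (rule 109): 10000100101
Gen 9 (rule 102): 10001101111
Gen 10 (rule 126): 11011111001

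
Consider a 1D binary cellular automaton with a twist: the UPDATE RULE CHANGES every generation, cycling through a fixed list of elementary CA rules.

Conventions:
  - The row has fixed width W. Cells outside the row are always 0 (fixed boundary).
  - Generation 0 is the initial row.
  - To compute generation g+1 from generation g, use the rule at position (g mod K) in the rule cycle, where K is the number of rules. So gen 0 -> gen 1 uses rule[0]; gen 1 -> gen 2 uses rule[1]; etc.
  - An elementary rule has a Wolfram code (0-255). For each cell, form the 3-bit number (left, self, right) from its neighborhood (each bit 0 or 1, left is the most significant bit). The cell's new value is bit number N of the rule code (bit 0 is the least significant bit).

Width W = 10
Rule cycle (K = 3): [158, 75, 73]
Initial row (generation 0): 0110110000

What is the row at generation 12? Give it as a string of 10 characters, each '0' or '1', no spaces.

Gen 0: 0110110000
Gen 1 (rule 158): 1100101000
Gen 2 (rule 75): 1101000011
Gen 3 (rule 73): 1100011011
Gen 4 (rule 158): 1010110010
Gen 5 (rule 75): 0000110100
Gen 6 (rule 73): 1110110001
Gen 7 (rule 158): 1100101011
Gen 8 (rule 75): 1101000011
Gen 9 (rule 73): 1100011011
Gen 10 (rule 158): 1010110010
Gen 11 (rule 75): 0000110100
Gen 12 (rule 73): 1110110001

Answer: 1110110001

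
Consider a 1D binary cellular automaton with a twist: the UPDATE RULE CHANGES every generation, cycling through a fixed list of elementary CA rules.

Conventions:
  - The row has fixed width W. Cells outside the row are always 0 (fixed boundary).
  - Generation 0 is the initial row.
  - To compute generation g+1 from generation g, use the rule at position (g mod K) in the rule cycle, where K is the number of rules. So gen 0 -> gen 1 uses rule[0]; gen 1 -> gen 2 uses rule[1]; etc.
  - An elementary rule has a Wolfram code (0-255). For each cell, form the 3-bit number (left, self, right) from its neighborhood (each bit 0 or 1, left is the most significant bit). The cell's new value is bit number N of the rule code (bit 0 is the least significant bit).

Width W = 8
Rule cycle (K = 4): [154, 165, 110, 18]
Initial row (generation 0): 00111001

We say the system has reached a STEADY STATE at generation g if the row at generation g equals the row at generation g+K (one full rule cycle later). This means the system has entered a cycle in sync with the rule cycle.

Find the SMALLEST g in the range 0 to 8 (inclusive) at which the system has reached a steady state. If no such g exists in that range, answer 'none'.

Gen 0: 00111001
Gen 1 (rule 154): 01110110
Gen 2 (rule 165): 00101000
Gen 3 (rule 110): 01111000
Gen 4 (rule 18): 10000100
Gen 5 (rule 154): 01001010
Gen 6 (rule 165): 01001110
Gen 7 (rule 110): 11011010
Gen 8 (rule 18): 00000001
Gen 9 (rule 154): 00000010
Gen 10 (rule 165): 11111010
Gen 11 (rule 110): 10001110
Gen 12 (rule 18): 01010001

Answer: none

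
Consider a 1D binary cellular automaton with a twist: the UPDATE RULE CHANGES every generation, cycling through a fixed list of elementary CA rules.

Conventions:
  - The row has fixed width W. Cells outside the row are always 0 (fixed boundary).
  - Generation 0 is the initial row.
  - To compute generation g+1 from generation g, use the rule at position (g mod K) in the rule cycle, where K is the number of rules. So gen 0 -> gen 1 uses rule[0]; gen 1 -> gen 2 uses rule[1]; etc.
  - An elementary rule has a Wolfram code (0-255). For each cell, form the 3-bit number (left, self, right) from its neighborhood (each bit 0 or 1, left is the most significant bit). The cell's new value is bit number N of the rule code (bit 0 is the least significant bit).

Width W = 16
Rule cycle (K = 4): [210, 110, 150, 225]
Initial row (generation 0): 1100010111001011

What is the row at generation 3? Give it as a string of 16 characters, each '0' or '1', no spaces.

Answer: 0111011001111100

Derivation:
Gen 0: 1100010111001011
Gen 1 (rule 210): 0110100011110001
Gen 2 (rule 110): 1111100110010011
Gen 3 (rule 150): 0111011001111100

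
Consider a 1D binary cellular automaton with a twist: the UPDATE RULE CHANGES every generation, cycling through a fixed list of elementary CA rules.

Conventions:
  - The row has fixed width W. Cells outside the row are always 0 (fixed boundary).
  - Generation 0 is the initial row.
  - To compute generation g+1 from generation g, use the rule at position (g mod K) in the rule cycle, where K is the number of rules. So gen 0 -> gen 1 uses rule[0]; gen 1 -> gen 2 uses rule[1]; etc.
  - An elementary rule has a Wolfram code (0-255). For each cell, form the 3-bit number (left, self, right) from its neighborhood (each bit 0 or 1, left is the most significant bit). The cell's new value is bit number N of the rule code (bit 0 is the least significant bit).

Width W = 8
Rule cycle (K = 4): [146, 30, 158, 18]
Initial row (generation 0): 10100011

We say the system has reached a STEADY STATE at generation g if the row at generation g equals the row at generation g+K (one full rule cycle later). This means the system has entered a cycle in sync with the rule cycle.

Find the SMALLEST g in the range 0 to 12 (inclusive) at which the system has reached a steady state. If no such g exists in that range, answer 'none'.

Answer: none

Derivation:
Gen 0: 10100011
Gen 1 (rule 146): 00010100
Gen 2 (rule 30): 00110110
Gen 3 (rule 158): 01100101
Gen 4 (rule 18): 10011000
Gen 5 (rule 146): 01100100
Gen 6 (rule 30): 11011110
Gen 7 (rule 158): 10011101
Gen 8 (rule 18): 01100000
Gen 9 (rule 146): 10010000
Gen 10 (rule 30): 11111000
Gen 11 (rule 158): 11110100
Gen 12 (rule 18): 00000010
Gen 13 (rule 146): 00000101
Gen 14 (rule 30): 00001101
Gen 15 (rule 158): 00011001
Gen 16 (rule 18): 00100110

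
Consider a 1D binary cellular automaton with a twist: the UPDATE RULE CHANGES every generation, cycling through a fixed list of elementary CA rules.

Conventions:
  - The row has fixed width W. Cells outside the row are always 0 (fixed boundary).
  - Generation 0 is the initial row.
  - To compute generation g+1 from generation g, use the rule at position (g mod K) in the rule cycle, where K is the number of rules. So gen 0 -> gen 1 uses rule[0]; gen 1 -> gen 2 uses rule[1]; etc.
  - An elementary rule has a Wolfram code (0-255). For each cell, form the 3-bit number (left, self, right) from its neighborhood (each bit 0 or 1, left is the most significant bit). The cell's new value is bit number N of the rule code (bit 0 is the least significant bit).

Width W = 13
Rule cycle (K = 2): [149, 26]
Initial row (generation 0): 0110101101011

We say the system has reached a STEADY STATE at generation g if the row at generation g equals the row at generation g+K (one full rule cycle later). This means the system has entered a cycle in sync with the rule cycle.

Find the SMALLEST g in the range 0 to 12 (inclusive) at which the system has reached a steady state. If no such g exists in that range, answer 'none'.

Gen 0: 0110101101011
Gen 1 (rule 149): 0000100001000
Gen 2 (rule 26): 0001010010100
Gen 3 (rule 149): 1101011010111
Gen 4 (rule 26): 1000010000100
Gen 5 (rule 149): 1111011110111
Gen 6 (rule 26): 1000010000100
Gen 7 (rule 149): 1111011110111
Gen 8 (rule 26): 1000010000100
Gen 9 (rule 149): 1111011110111
Gen 10 (rule 26): 1000010000100
Gen 11 (rule 149): 1111011110111
Gen 12 (rule 26): 1000010000100
Gen 13 (rule 149): 1111011110111
Gen 14 (rule 26): 1000010000100

Answer: 4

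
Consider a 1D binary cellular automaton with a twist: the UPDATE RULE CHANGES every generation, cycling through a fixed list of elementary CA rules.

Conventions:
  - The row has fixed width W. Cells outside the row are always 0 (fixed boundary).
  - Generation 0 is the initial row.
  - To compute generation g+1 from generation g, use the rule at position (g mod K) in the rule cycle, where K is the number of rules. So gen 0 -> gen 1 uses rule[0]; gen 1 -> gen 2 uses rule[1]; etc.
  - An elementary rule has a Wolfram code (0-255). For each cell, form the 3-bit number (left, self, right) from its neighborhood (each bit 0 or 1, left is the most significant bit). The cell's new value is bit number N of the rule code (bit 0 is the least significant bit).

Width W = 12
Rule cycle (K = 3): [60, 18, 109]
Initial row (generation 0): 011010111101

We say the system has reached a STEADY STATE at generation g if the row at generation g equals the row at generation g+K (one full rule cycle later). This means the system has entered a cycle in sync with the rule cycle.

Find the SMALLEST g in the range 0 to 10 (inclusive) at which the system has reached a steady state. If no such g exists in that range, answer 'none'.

Answer: none

Derivation:
Gen 0: 011010111101
Gen 1 (rule 60): 010111100011
Gen 2 (rule 18): 100000010100
Gen 3 (rule 109): 101111011101
Gen 4 (rule 60): 111000110011
Gen 5 (rule 18): 000101001100
Gen 6 (rule 109): 110111001101
Gen 7 (rule 60): 101100101011
Gen 8 (rule 18): 000011000000
Gen 9 (rule 109): 111011011111
Gen 10 (rule 60): 100110110000
Gen 11 (rule 18): 011000001000
Gen 12 (rule 109): 011011101011
Gen 13 (rule 60): 010110011110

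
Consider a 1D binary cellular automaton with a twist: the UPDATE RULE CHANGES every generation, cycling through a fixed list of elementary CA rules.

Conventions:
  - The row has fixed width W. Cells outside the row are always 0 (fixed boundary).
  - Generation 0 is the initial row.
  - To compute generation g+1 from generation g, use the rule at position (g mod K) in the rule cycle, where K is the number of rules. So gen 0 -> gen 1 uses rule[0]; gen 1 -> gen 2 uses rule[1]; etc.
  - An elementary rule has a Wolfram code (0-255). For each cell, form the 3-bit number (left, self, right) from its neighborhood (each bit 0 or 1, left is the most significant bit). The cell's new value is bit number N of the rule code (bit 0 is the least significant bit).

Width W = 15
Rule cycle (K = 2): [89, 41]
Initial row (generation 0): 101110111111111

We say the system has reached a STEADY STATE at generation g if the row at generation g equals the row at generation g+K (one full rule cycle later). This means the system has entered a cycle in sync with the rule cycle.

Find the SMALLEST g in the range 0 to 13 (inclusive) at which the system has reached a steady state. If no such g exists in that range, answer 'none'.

Answer: none

Derivation:
Gen 0: 101110111111111
Gen 1 (rule 89): 001010100000001
Gen 2 (rule 41): 100101001111100
Gen 3 (rule 89): 010000101000111
Gen 4 (rule 41): 000110010010100
Gen 5 (rule 89): 110111001000011
Gen 6 (rule 41): 101100000011010
Gen 7 (rule 89): 001111111011001
Gen 8 (rule 41): 101000000110000
Gen 9 (rule 89): 000111110111111
Gen 10 (rule 41): 110100001100000
Gen 11 (rule 89): 110011101111111
Gen 12 (rule 41): 100010011000000
Gen 13 (rule 89): 011001011111111
Gen 14 (rule 41): 010000110000000
Gen 15 (rule 89): 001110111111111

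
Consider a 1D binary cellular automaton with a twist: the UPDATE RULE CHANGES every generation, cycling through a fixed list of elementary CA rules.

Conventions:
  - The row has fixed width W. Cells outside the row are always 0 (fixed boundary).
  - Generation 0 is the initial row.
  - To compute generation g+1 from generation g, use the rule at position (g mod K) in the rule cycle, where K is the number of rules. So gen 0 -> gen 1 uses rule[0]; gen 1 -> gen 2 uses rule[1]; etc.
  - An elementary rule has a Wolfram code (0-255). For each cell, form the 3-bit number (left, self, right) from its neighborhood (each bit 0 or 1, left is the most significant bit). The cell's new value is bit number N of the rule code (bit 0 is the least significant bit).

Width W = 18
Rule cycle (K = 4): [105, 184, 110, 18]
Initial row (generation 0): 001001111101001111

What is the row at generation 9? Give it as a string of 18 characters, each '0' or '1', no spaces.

Answer: 111111011011110001

Derivation:
Gen 0: 001001111101001111
Gen 1 (rule 105): 100001000110001001
Gen 2 (rule 184): 010000100101000100
Gen 3 (rule 110): 110001101111001100
Gen 4 (rule 18): 001010000000110010
Gen 5 (rule 105): 100100111110110000
Gen 6 (rule 184): 010010111101101000
Gen 7 (rule 110): 110111100111111000
Gen 8 (rule 18): 000000011000000100
Gen 9 (rule 105): 111111011011110001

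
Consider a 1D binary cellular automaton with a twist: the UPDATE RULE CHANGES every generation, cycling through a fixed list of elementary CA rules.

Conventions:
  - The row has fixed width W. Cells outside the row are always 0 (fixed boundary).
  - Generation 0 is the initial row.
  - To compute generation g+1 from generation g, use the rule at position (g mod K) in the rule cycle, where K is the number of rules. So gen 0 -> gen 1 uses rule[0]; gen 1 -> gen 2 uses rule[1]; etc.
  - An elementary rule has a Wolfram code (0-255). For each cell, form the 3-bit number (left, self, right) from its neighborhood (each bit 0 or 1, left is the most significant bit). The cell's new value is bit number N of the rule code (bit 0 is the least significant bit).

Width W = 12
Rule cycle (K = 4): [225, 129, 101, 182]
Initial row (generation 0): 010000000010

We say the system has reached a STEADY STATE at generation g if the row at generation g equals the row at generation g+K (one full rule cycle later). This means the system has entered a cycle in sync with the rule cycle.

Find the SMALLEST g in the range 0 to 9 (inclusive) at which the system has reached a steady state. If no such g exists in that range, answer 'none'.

Gen 0: 010000000010
Gen 1 (rule 225): 000111111000
Gen 2 (rule 129): 110011110011
Gen 3 (rule 101): 010000010001
Gen 4 (rule 182): 111000111011
Gen 5 (rule 225): 011010011101
Gen 6 (rule 129): 000000001000
Gen 7 (rule 101): 111111101011
Gen 8 (rule 182): 011111011100
Gen 9 (rule 225): 001111101101
Gen 10 (rule 129): 100111000000
Gen 11 (rule 101): 100001011111
Gen 12 (rule 182): 110011101110
Gen 13 (rule 225): 010001110110

Answer: none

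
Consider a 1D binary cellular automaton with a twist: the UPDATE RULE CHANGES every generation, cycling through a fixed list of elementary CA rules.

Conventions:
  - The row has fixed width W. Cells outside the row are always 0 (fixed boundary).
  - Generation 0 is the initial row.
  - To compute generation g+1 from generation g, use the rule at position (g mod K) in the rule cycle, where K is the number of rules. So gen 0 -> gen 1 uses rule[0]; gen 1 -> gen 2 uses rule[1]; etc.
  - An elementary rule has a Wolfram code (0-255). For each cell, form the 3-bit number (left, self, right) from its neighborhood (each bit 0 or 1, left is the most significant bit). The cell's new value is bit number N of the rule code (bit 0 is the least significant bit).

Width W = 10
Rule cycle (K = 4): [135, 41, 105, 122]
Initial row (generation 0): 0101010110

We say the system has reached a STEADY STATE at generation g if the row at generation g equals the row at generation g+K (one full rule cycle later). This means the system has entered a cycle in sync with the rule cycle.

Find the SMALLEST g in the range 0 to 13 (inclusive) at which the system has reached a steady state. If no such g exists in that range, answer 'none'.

Answer: none

Derivation:
Gen 0: 0101010110
Gen 1 (rule 135): 1101010000
Gen 2 (rule 41): 1010100111
Gen 3 (rule 105): 0101000101
Gen 4 (rule 122): 1010101010
Gen 5 (rule 135): 1010101010
Gen 6 (rule 41): 0101010100
Gen 7 (rule 105): 0010101001
Gen 8 (rule 122): 0101010110
Gen 9 (rule 135): 1101010000
Gen 10 (rule 41): 1010100111
Gen 11 (rule 105): 0101000101
Gen 12 (rule 122): 1010101010
Gen 13 (rule 135): 1010101010
Gen 14 (rule 41): 0101010100
Gen 15 (rule 105): 0010101001
Gen 16 (rule 122): 0101010110
Gen 17 (rule 135): 1101010000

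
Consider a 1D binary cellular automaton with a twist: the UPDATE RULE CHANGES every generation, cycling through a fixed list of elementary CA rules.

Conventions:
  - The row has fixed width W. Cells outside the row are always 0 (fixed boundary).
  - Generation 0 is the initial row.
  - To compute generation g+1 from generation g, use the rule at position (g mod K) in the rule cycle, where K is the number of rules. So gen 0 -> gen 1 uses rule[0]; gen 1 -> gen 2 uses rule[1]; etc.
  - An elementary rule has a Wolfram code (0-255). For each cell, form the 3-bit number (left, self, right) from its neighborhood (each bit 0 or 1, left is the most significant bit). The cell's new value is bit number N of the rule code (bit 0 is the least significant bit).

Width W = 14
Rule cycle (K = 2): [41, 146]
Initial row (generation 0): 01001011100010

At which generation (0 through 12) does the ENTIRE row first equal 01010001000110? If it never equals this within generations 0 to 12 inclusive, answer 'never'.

Answer: 4

Derivation:
Gen 0: 01001011100010
Gen 1 (rule 41): 00000110001000
Gen 2 (rule 146): 00001001010100
Gen 3 (rule 41): 11100000101001
Gen 4 (rule 146): 01010001000110
Gen 5 (rule 41): 00100100010100
Gen 6 (rule 146): 01011010100010
Gen 7 (rule 41): 00110101001000
Gen 8 (rule 146): 01000000110100
Gen 9 (rule 41): 00011110101001
Gen 10 (rule 146): 00101100000110
Gen 11 (rule 41): 10011001110100
Gen 12 (rule 146): 01100110100010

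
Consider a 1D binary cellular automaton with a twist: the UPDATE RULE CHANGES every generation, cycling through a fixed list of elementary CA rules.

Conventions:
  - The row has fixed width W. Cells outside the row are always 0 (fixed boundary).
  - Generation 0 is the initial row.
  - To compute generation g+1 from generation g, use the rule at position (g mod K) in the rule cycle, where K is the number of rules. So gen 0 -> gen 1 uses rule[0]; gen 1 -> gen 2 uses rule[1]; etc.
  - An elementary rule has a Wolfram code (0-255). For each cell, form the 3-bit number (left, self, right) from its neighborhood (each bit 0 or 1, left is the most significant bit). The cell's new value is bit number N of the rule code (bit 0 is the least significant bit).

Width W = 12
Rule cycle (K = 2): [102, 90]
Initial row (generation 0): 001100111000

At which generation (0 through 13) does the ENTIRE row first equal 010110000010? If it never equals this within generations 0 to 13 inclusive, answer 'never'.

Gen 0: 001100111000
Gen 1 (rule 102): 010101001000
Gen 2 (rule 90): 100000110100
Gen 3 (rule 102): 100001011100
Gen 4 (rule 90): 010010010110
Gen 5 (rule 102): 110110111010
Gen 6 (rule 90): 110110101001
Gen 7 (rule 102): 011011111011
Gen 8 (rule 90): 111010001011
Gen 9 (rule 102): 001110011101
Gen 10 (rule 90): 011011110100
Gen 11 (rule 102): 101100011100
Gen 12 (rule 90): 001110110110
Gen 13 (rule 102): 010011011010

Answer: never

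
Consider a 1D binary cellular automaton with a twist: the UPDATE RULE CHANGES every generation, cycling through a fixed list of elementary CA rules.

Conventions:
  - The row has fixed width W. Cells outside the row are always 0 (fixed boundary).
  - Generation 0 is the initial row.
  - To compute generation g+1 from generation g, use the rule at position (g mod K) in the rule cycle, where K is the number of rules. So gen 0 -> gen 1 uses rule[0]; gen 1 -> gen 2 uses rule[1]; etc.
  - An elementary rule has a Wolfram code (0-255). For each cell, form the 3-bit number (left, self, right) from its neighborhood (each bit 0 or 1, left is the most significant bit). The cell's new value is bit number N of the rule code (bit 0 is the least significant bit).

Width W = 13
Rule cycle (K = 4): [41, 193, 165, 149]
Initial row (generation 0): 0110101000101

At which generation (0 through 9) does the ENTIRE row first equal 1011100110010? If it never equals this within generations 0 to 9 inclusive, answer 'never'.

Gen 0: 0110101000101
Gen 1 (rule 41): 0101010010010
Gen 2 (rule 193): 0000000000000
Gen 3 (rule 165): 1111111111111
Gen 4 (rule 149): 0111111111110
Gen 5 (rule 41): 0100000000000
Gen 6 (rule 193): 0001111111111
Gen 7 (rule 165): 1100111111110
Gen 8 (rule 149): 0010011111101
Gen 9 (rule 41): 1000010000010

Answer: never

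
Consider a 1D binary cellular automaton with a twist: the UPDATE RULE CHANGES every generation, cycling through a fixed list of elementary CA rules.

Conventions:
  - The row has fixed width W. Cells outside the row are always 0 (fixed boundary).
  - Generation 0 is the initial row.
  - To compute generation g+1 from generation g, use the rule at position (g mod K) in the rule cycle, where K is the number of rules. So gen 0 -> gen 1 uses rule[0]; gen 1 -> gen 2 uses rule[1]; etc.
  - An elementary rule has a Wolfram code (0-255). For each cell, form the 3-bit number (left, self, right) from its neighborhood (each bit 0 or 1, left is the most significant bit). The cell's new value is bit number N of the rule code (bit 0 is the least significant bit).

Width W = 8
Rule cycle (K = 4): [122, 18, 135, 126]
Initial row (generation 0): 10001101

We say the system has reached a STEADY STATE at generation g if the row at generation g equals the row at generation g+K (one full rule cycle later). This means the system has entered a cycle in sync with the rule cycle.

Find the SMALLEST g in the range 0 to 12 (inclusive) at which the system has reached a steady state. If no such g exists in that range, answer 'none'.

Answer: none

Derivation:
Gen 0: 10001101
Gen 1 (rule 122): 01011110
Gen 2 (rule 18): 10000001
Gen 3 (rule 135): 10111111
Gen 4 (rule 126): 11100001
Gen 5 (rule 122): 10110010
Gen 6 (rule 18): 00001101
Gen 7 (rule 135): 11110001
Gen 8 (rule 126): 10011011
Gen 9 (rule 122): 01111111
Gen 10 (rule 18): 10000000
Gen 11 (rule 135): 10111111
Gen 12 (rule 126): 11100001
Gen 13 (rule 122): 10110010
Gen 14 (rule 18): 00001101
Gen 15 (rule 135): 11110001
Gen 16 (rule 126): 10011011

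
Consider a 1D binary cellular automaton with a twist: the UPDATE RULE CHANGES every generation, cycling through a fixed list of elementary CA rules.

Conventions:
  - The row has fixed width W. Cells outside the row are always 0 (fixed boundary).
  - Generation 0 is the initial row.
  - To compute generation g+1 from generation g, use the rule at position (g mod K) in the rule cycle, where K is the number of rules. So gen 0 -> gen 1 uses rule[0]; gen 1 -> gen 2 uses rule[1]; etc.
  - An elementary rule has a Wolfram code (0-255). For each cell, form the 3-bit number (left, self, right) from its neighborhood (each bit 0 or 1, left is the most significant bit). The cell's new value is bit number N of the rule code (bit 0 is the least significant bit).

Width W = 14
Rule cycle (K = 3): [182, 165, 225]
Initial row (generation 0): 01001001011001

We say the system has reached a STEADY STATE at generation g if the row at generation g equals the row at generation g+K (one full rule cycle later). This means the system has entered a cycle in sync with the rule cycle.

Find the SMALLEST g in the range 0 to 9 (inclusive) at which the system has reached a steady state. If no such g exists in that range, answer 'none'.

Answer: none

Derivation:
Gen 0: 01001001011001
Gen 1 (rule 182): 11111111100111
Gen 2 (rule 165): 01111111000010
Gen 3 (rule 225): 00111111011000
Gen 4 (rule 182): 01011110100100
Gen 5 (rule 165): 01101101100101
Gen 6 (rule 225): 00110110100010
Gen 7 (rule 182): 01001001110111
Gen 8 (rule 165): 01001000101010
Gen 9 (rule 225): 00000010010100
Gen 10 (rule 182): 00000111111110
Gen 11 (rule 165): 11110011111100
Gen 12 (rule 225): 01110001111101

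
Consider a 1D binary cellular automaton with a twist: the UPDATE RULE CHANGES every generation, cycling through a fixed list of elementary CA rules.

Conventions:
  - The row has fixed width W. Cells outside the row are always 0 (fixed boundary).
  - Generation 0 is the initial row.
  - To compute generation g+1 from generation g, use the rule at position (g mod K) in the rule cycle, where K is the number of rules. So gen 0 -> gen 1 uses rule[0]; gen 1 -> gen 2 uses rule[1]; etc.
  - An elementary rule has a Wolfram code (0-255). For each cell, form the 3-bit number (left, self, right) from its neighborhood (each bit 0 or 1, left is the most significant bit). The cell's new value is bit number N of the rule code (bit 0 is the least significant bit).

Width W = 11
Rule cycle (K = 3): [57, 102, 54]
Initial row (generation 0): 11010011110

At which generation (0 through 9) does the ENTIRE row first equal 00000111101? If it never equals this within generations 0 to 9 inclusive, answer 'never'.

Answer: 5

Derivation:
Gen 0: 11010011110
Gen 1 (rule 57): 10101010001
Gen 2 (rule 102): 11111110011
Gen 3 (rule 54): 00000001100
Gen 4 (rule 57): 11111101011
Gen 5 (rule 102): 00000111101
Gen 6 (rule 54): 00001000011
Gen 7 (rule 57): 11100111010
Gen 8 (rule 102): 00101001110
Gen 9 (rule 54): 01111110001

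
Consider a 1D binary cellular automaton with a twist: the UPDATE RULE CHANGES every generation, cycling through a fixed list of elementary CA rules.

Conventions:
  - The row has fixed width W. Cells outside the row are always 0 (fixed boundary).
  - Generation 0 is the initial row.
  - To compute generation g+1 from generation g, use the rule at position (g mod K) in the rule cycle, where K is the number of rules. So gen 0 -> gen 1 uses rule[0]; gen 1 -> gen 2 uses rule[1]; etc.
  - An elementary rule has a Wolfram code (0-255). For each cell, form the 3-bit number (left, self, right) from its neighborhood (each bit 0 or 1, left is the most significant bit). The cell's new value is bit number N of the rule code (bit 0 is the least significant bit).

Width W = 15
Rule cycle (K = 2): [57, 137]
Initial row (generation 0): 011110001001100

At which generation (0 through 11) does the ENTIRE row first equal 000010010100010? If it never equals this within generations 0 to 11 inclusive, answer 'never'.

Gen 0: 011110001001100
Gen 1 (rule 57): 010001100101011
Gen 2 (rule 137): 000101000000010
Gen 3 (rule 57): 110010111111001
Gen 4 (rule 137): 100000111110000
Gen 5 (rule 57): 011110100001111
Gen 6 (rule 137): 011100001101110
Gen 7 (rule 57): 010011101011001
Gen 8 (rule 137): 000011000010000
Gen 9 (rule 57): 111010111001111
Gen 10 (rule 137): 110000110001110
Gen 11 (rule 57): 101110101101001

Answer: never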